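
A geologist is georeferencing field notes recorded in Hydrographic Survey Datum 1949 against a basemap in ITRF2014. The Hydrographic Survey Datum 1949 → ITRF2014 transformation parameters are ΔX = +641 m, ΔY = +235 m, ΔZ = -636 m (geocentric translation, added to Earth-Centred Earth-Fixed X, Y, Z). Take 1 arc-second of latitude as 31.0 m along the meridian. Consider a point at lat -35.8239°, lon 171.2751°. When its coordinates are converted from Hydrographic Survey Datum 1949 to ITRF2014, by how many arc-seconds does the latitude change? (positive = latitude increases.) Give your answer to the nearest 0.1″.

Δφ = -27.9″

sin φ = -0.585296, cos φ = 0.810820, sin λ = 0.151690, cos λ = -0.988428.
North component: ΔN = −sin φ cos λ·ΔX − sin φ sin λ·ΔY + cos φ·ΔZ = −(-0.585296)(-0.988428)(641) − (-0.585296)(0.151690)(235) + (0.810820)(-636) = -865.65 m.
1° of latitude spans 3600 × 31.00 = 111600 m, so Δφ = -865.65 / 111600 × 3600 = -27.924″.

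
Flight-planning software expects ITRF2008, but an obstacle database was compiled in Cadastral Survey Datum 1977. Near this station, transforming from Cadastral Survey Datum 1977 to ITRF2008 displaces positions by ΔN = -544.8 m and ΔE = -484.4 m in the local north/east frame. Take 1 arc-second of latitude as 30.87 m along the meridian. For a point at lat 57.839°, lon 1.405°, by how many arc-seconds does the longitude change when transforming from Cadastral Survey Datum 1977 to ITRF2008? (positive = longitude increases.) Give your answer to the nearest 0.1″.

At latitude 57.839°, cos φ = 0.532300.
1″ of longitude at this latitude = 30.87 × cos φ = 16.4321 m, so Δλ = -484.4 / 16.4321 = -29.479″.

Δλ = -29.5″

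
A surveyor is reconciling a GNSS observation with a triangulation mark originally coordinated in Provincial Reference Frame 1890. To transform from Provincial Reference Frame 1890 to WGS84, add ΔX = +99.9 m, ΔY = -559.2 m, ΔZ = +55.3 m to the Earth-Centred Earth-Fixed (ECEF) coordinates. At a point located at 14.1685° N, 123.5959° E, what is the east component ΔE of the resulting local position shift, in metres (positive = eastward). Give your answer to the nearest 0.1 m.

ΔE = 226.2 m

The local east axis at (φ, λ) is (−sin λ, cos λ, 0), so ΔE = −sin(123.5959°)·99.9 + cos(123.5959°)·(-559.2) = 226.21 m.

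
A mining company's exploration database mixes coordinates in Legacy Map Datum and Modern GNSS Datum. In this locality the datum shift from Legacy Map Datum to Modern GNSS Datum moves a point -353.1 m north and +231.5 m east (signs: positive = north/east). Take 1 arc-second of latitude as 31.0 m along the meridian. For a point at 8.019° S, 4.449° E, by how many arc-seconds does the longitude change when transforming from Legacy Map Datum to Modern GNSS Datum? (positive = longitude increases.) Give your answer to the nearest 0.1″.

At latitude -8.019°, cos φ = 0.990222.
1″ of longitude at this latitude = 31.00 × cos φ = 30.6969 m, so Δλ = 231.5 / 30.6969 = 7.541″.

Δλ = 7.5″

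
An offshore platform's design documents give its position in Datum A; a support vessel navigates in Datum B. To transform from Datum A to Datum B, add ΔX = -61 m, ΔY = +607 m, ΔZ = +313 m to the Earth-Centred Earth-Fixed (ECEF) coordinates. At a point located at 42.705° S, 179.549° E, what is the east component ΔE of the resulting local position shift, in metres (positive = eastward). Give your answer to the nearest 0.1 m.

ΔE = -606.5 m

At φ = -42.705°, λ = 179.549°: sin φ = -0.678224, cos φ = 0.734855, sin λ = 0.007871, cos λ = -0.999969.
ΔE = −sin λ·ΔX + cos λ·ΔY = −(0.007871)·(-61) + (-0.999969)·(607) = -606.50 m.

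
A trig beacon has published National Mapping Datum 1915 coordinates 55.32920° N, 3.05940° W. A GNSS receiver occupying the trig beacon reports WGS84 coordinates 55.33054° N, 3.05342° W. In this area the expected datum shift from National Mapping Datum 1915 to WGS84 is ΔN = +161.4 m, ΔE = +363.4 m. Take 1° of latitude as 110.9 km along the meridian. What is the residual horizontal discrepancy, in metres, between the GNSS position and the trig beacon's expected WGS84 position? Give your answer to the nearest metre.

Observed coordinate differences: Δφ = +0.00134°, Δλ = +0.00598°.
Converting to metres (1° lat = 110900 m, cos φ = 0.568860): observed ΔN = 148.6 m, observed ΔE = 377.3 m.
Subtracting the expected shift leaves a residual of 148.6 − (161.4) = -12.8 m north and 377.3 − (363.4) = 13.9 m east.
Residual distance = √((-12.8)² + 13.9²) = 18.9 m.

19 m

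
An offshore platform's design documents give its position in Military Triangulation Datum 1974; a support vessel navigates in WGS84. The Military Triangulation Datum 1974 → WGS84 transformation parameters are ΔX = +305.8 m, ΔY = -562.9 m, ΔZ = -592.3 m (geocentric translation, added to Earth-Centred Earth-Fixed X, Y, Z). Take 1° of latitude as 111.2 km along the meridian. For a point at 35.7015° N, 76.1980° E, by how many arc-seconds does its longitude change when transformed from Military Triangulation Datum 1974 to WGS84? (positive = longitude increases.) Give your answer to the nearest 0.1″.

Δλ = -17.2″

sin φ = 0.583562, cos φ = 0.812068, sin λ = 0.971126, cos λ = 0.238567.
East component: ΔE = −sin λ·ΔX + cos λ·ΔY = −(0.971126)(305.8) + (0.238567)(-562.9) = -431.26 m.
1° of latitude spans 111200 m; at latitude φ, 1° of longitude spans that × cos φ = 90302.0 m, so Δλ = -431.26 / 90302.0 × 3600 = -17.193″.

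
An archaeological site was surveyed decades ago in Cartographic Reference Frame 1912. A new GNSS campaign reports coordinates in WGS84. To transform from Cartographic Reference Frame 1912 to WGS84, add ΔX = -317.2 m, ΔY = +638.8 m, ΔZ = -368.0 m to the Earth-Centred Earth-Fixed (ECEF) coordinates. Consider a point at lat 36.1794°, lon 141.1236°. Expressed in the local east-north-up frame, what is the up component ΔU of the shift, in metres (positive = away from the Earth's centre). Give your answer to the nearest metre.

ΔU = 306 m

The local up (radial) axis is (cos φ cos λ, cos φ sin λ, sin φ), giving ΔU = 199.324 + 323.626 − 217.236 = 305.71 m.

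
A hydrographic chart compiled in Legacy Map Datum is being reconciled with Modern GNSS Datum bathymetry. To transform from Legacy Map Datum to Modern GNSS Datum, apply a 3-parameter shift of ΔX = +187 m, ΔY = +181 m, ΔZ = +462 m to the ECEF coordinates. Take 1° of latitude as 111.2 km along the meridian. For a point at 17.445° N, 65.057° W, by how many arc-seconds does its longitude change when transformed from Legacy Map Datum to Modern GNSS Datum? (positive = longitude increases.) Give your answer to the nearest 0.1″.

sin φ = 0.299790, cos φ = 0.954005, sin λ = -0.906728, cos λ = 0.421716.
East component: ΔE = −sin λ·ΔX + cos λ·ΔY = −(-0.906728)(187) + (0.421716)(181) = 245.89 m.
1° of latitude spans 111200 m; at latitude φ, 1° of longitude spans that × cos φ = 106085.4 m, so Δλ = 245.89 / 106085.4 × 3600 = 8.344″.

Δλ = 8.3″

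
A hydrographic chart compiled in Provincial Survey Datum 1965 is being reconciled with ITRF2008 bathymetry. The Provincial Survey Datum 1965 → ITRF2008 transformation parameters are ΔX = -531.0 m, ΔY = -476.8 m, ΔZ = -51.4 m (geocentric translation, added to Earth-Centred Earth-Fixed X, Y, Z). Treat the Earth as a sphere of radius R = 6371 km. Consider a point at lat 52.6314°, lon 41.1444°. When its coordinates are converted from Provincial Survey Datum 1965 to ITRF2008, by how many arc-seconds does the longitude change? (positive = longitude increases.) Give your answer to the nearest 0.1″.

Δλ = -0.5″

sin φ = 0.794747, cos φ = 0.606940, sin λ = 0.657959, cos λ = 0.753054.
East component: ΔE = −sin λ·ΔX + cos λ·ΔY = −(0.657959)(-531.0) + (0.753054)(-476.8) = -9.68 m.
1° of latitude spans πR/180 = 111195 m; at latitude φ, 1° of longitude spans that × cos φ = 67488.7 m, so Δλ = -9.68 / 67488.7 × 3600 = -0.516″.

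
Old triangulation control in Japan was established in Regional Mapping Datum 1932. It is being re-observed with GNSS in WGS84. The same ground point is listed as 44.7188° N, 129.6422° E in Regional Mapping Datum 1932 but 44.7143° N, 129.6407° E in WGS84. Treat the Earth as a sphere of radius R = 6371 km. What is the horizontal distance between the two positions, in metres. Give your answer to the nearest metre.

514 m

Δφ = 44.7143° − 44.7188° = -0.0045°; Δλ = 129.6407° − 129.6422° = -0.0015°.
1° along a meridian = πR/180 = 111195 m.
ΔN = Δφ × 111195 = -500.4 m; ΔE = Δλ × 111195 × cos(44.7188°) = -0.0015 × 111195 × 0.710569 = -118.5 m.
Distance = √(ΔE² + ΔN²) = √((-118.5)² + (-500.4)²) = 514.2 m.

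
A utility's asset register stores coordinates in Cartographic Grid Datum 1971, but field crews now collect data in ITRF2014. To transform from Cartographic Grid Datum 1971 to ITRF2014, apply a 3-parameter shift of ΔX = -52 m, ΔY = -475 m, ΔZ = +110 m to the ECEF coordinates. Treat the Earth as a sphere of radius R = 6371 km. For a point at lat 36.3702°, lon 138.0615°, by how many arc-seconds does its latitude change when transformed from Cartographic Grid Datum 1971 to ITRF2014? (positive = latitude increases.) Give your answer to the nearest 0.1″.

Δφ = 8.2″

sin φ = 0.593000, cos φ = 0.805202, sin λ = 0.668333, cos λ = -0.743863.
North component: ΔN = −sin φ cos λ·ΔX − sin φ sin λ·ΔY + cos φ·ΔZ = −(0.593000)(-0.743863)(-52) − (0.593000)(0.668333)(-475) + (0.805202)(110) = 253.89 m.
1° of latitude spans πR/180 = 111195 m, so Δφ = 253.89 / 111195 × 3600 = 8.220″.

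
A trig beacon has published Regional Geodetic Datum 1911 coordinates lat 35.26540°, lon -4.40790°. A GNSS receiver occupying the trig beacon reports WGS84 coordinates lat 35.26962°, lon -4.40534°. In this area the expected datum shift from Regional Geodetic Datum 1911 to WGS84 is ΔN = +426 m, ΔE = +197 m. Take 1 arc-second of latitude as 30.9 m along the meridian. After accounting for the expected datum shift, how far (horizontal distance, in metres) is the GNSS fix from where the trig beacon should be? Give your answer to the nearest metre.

Observed coordinate differences: Δφ = +0.00422°, Δλ = +0.00256°.
Converting to metres (1° lat = 111240 m, cos φ = 0.816486): observed ΔN = 469.4 m, observed ΔE = 232.5 m.
Subtracting the expected shift leaves a residual of 469.4 − (426) = 43.4 m north and 232.5 − (197) = 35.5 m east.
Residual distance = √(43.4² + 35.5²) = 56.1 m.

56 m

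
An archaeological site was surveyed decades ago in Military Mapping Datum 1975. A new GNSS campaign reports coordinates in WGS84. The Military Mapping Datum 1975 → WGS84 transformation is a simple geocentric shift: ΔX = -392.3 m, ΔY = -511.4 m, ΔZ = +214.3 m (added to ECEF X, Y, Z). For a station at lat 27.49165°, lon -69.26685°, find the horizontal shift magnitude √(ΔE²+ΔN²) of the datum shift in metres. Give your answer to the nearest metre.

549 m

At φ = 27.49165°, λ = -69.26685°: sin φ = 0.461619, cos φ = 0.887078, sin λ = -0.935239, cos λ = 0.354016.
ΔE = −sin λ·ΔX + cos λ·ΔY = −(-0.935239)·(-392.3) + (0.354016)·(-511.4) = -547.94 m.
ΔN = −sin φ cos λ·ΔX − sin φ sin λ·ΔY + cos φ·ΔZ = −(0.461619)(0.354016)(-392.3) − (0.461619)(-0.935239)(-511.4) + (0.887078)(214.3) = 33.43 m.
Horizontal magnitude = √(ΔE² + ΔN²) = √((-547.94)² + 33.43²) = 548.96 m.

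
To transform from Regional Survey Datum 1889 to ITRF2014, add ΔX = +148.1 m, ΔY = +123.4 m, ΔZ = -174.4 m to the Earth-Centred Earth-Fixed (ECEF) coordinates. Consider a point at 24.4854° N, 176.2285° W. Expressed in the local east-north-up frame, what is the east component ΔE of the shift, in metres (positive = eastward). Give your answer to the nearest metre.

ΔE = -113 m

The local east axis at (φ, λ) is (−sin λ, cos λ, 0), so ΔE = −sin(-176.2285°)·148.1 + cos(-176.2285°)·123.4 = -113.39 m.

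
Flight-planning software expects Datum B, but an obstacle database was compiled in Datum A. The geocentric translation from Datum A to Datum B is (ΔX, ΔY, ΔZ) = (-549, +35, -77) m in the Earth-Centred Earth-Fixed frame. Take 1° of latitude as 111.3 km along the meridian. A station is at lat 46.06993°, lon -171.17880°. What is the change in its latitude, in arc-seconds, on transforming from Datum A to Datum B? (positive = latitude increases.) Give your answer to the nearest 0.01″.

Δφ = -14.24″

sin φ = 0.720187, cos φ = 0.693780, sin λ = -0.153351, cos λ = -0.988172.
North component: ΔN = −sin φ cos λ·ΔX − sin φ sin λ·ΔY + cos φ·ΔZ = −(0.720187)(-0.988172)(-549) − (0.720187)(-0.153351)(35) + (0.693780)(-77) = -440.26 m.
1° of latitude spans 111300 m, so Δφ = -440.26 / 111300 × 3600 = -14.240″.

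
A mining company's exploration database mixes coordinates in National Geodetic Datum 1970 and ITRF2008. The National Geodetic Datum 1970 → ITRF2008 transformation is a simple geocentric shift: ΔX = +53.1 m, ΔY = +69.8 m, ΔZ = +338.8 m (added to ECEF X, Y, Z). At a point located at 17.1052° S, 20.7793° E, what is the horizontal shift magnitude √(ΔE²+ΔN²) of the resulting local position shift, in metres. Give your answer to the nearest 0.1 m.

348.8 m

At φ = -17.1052°, λ = 20.7793°: sin φ = -0.294127, cos φ = 0.955766, sin λ = 0.354769, cos λ = 0.934954.
ΔE = −sin λ·ΔX + cos λ·ΔY = −(0.354769)·(53.1) + (0.934954)·(69.8) = 46.42 m.
ΔN = −sin φ cos λ·ΔX − sin φ sin λ·ΔY + cos φ·ΔZ = −(-0.294127)(0.934954)(53.1) − (-0.294127)(0.354769)(69.8) + (0.955766)(338.8) = 345.70 m.
Horizontal magnitude = √(ΔE² + ΔN²) = √(46.42² + 345.70²) = 348.80 m.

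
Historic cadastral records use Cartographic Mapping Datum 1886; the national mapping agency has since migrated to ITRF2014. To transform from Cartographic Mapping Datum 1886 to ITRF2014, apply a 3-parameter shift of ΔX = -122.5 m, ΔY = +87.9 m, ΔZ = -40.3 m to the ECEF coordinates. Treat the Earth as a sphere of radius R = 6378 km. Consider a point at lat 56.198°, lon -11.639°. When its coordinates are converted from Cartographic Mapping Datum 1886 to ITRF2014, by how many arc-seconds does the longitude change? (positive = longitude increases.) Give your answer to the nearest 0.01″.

Δλ = 3.57″

sin φ = 0.830965, cos φ = 0.556325, sin λ = -0.201745, cos λ = 0.979438.
East component: ΔE = −sin λ·ΔX + cos λ·ΔY = −(-0.201745)(-122.5) + (0.979438)(87.9) = 61.38 m.
1° of latitude spans πR/180 = 111317 m; at latitude φ, 1° of longitude spans that × cos φ = 61928.4 m, so Δλ = 61.38 / 61928.4 × 3600 = 3.568″.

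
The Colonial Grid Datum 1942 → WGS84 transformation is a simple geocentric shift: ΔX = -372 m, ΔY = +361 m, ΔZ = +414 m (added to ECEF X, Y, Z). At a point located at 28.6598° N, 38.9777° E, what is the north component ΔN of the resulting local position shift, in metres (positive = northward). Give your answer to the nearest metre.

At φ = 28.6598°, λ = 38.9777°: sin φ = 0.479608, cos φ = 0.877483, sin λ = 0.629018, cos λ = 0.777391.
ΔN = −sin φ cos λ·ΔX − sin φ sin λ·ΔY + cos φ·ΔZ = −(0.479608)(0.777391)(-372) − (0.479608)(0.629018)(361) + (0.877483)(414) = 393.07 m.

ΔN = 393 m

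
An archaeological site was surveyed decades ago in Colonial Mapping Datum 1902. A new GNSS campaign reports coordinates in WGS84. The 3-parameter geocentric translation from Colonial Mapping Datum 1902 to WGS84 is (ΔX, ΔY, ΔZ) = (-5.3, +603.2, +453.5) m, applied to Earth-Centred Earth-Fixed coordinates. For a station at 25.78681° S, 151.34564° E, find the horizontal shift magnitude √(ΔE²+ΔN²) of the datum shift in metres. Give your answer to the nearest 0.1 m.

751.7 m

The local east axis at (φ, λ) is (−sin λ, cos λ, 0), so ΔE = −sin(151.34564°)·(-5.3) + cos(151.34564°)·603.2 = -526.78 m.
The local north axis is (−sin φ cos λ, −sin φ sin λ, cos φ), giving ΔN = 2.023 + 125.830 + 408.340 = 536.19 m.
Horizontal magnitude = √(ΔE² + ΔN²) = √((-526.78)² + 536.19²) = 751.67 m.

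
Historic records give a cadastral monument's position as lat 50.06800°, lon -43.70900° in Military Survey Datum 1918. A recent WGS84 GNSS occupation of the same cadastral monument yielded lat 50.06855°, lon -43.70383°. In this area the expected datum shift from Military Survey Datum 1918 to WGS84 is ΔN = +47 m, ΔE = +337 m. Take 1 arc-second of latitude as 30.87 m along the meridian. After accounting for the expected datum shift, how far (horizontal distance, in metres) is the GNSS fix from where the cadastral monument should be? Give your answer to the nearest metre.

Observed coordinate differences: Δφ = +0.00055°, Δλ = +0.00517°.
Converting to metres (1° lat = 111132 m, cos φ = 0.641878): observed ΔN = 61.1 m, observed ΔE = 368.8 m.
Subtracting the expected shift leaves a residual of 61.1 − (47) = 14.1 m north and 368.8 − (337) = 31.8 m east.
Residual distance = √(14.1² + 31.8²) = 34.8 m.

35 m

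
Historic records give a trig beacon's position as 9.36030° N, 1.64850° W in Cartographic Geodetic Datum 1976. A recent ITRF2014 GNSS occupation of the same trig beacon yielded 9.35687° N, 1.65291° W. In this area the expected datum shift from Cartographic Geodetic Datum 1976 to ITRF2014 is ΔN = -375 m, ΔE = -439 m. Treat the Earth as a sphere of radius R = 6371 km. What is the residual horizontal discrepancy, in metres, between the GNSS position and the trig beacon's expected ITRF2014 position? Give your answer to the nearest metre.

45 m

Observed coordinate differences: Δφ = -0.00343°, Δλ = -0.00441°.
Converting to metres (1° lat = 111195 m, cos φ = 0.986685): observed ΔN = -381.4 m, observed ΔE = -483.8 m.
Subtracting the expected shift leaves a residual of -381.4 − (-375) = -6.4 m north and -483.8 − (-439) = -44.8 m east.
Residual distance = √((-6.4)² + (-44.8)²) = 45.3 m.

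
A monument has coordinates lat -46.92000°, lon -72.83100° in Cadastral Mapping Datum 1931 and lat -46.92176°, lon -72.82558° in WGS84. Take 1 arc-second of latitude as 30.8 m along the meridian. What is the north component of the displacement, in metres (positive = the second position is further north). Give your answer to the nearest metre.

Δφ = -46.92176° − -46.92000° = -0.00176°; Δλ = -72.82558° − -72.83100° = +0.00542°.
1° of latitude = 3600 × 30.80 = 110880 m.
ΔN = Δφ × 110880 = -195.1 m; ΔE = Δλ × 110880 × cos(-46.92000°) = +0.00542 × 110880 × 0.683019 = 410.5 m.

ΔN = -195 m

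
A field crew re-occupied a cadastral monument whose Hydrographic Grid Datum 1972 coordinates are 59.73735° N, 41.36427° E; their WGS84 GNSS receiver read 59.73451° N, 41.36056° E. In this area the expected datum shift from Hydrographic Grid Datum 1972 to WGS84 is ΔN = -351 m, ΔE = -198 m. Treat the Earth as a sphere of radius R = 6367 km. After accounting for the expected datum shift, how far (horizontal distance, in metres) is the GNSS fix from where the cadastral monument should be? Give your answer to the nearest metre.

Observed coordinate differences: Δφ = -0.00284°, Δλ = -0.00371°.
Converting to metres (1° lat = 111125 m, cos φ = 0.503965): observed ΔN = -315.6 m, observed ΔE = -207.8 m.
Subtracting the expected shift leaves a residual of -315.6 − (-351) = 35.4 m north and -207.8 − (-198) = -9.8 m east.
Residual distance = √(35.4² + (-9.8)²) = 36.7 m.

37 m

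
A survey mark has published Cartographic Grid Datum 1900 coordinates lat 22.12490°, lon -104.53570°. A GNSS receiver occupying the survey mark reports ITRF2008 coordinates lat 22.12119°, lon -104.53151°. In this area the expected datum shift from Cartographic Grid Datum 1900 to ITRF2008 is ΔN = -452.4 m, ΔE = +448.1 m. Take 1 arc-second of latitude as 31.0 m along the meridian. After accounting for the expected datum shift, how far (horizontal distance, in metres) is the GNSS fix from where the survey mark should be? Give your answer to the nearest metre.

Observed coordinate differences: Δφ = -0.00371°, Δλ = +0.00419°.
Converting to metres (1° lat = 111600 m, cos φ = 0.926365): observed ΔN = -414.0 m, observed ΔE = 433.2 m.
Subtracting the expected shift leaves a residual of -414.0 − (-452.4) = 38.4 m north and 433.2 − (448.1) = -14.9 m east.
Residual distance = √(38.4² + (-14.9)²) = 41.2 m.

41 m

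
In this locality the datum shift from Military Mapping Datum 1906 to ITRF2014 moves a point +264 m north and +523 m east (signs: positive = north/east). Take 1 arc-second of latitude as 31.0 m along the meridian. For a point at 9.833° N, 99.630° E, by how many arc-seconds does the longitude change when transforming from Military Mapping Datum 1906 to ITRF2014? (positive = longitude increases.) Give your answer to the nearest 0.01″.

At latitude 9.833°, cos φ = 0.985310.
1″ of longitude at this latitude = 31.00 × cos φ = 30.5446 m, so Δλ = 523.0 / 30.5446 = 17.123″.

Δλ = 17.12″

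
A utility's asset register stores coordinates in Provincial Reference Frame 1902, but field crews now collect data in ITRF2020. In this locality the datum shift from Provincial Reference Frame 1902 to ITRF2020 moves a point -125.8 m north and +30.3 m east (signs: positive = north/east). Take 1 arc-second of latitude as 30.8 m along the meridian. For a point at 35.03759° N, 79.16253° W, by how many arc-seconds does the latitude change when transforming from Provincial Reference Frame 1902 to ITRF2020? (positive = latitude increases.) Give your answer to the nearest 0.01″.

Δφ = -4.08″

1″ of latitude = 30.80 m, so Δφ = -125.8 / 30.80 = -4.084″.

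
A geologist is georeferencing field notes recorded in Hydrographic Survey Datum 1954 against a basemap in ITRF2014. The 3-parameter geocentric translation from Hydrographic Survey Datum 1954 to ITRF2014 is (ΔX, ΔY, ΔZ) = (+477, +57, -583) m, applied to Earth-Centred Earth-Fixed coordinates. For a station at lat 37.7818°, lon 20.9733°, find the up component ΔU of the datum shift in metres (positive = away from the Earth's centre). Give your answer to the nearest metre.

The local up (radial) axis is (cos φ cos λ, cos φ sin λ, sin φ), giving ΔU = 352.020 + 16.125 − 357.178 = 10.97 m.

ΔU = 11 m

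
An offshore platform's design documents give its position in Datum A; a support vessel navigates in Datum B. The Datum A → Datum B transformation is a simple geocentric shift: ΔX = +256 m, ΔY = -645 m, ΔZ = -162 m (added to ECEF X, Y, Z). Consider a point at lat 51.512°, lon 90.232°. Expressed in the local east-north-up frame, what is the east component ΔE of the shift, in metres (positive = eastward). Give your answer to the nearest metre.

ΔE = -253 m

The local east axis at (φ, λ) is (−sin λ, cos λ, 0), so ΔE = −sin(90.232°)·256 + cos(90.232°)·(-645) = -253.39 m.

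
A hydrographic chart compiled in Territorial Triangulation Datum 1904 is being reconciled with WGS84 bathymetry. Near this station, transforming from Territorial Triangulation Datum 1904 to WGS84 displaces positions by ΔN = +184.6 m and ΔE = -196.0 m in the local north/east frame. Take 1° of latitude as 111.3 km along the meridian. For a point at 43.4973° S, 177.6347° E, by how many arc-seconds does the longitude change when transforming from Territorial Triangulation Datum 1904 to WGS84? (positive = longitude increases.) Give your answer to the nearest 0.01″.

Δλ = -8.74″

At latitude -43.4973°, cos φ = 0.725407.
1° of longitude at this latitude = 111.3 × cos φ = 80.74 km, so Δλ = -196.0 / 80737.8 = -0.0024276° = -8.739″.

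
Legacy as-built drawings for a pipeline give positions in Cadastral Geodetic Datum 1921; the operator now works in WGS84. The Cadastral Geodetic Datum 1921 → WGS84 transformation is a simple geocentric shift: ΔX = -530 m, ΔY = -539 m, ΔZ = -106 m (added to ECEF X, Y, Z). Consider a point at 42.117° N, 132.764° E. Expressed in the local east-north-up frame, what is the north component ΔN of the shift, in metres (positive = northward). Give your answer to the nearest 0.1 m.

ΔN = -54.6 m

At φ = 42.117°, λ = 132.764°: sin φ = 0.670647, cos φ = 0.741777, sin λ = 0.734157, cos λ = -0.678980.
ΔN = −sin φ cos λ·ΔX − sin φ sin λ·ΔY + cos φ·ΔZ = −(0.670647)(-0.678980)(-530) − (0.670647)(0.734157)(-539) + (0.741777)(-106) = -54.59 m.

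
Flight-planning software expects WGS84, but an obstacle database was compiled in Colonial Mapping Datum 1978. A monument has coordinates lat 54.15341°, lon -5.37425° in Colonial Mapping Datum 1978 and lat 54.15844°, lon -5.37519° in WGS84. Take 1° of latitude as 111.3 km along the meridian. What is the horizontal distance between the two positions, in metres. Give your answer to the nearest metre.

563 m

Δφ = 54.15844° − 54.15341° = +0.00503°; Δλ = -5.37519° − -5.37425° = -0.00094°.
ΔN = Δφ × 111300 = 559.8 m; ΔE = Δλ × 111300 × cos(54.15341°) = -0.00094 × 111300 × 0.585617 = -61.3 m.
Distance = √(ΔE² + ΔN²) = √((-61.3)² + 559.8²) = 563.2 m.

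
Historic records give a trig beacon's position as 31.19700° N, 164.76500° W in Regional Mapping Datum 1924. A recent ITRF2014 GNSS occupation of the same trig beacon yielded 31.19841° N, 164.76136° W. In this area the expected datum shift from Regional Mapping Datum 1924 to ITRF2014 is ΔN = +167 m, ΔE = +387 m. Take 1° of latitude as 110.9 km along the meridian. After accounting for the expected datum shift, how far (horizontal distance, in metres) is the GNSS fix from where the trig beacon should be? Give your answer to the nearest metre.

Observed coordinate differences: Δφ = +0.00141°, Δλ = +0.00364°.
Converting to metres (1° lat = 110900 m, cos φ = 0.855391): observed ΔN = 156.4 m, observed ΔE = 345.3 m.
Subtracting the expected shift leaves a residual of 156.4 − (167) = -10.6 m north and 345.3 − (387) = -41.7 m east.
Residual distance = √((-10.6)² + (-41.7)²) = 43.0 m.

43 m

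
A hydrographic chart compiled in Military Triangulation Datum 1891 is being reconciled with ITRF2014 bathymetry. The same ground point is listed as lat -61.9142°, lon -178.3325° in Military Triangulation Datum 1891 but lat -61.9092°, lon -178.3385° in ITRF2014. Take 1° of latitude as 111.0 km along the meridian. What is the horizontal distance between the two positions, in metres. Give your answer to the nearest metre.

Δφ = -61.9092° − -61.9142° = +0.0050°; Δλ = -178.3385° − -178.3325° = -0.0060°.
ΔN = Δφ × 111000 = 555.0 m; ΔE = Δλ × 111000 × cos(-61.9142°) = -0.0060 × 111000 × 0.470793 = -313.5 m.
Distance = √(ΔE² + ΔN²) = √((-313.5)² + 555.0²) = 637.4 m.

637 m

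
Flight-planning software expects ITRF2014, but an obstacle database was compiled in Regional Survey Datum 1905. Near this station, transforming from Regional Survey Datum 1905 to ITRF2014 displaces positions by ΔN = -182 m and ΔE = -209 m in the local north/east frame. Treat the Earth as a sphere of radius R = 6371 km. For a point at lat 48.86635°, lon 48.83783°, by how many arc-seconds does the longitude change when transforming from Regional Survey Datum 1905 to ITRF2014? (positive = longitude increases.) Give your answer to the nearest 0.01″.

At latitude 48.86635°, cos φ = 0.657818.
One radian of longitude at latitude φ spans R cos φ, so Δλ = ΔE / (R cos φ) = -209.0 / (6371000 × 0.657818) = -4.9869e-05 rad = -10.286″.

Δλ = -10.29″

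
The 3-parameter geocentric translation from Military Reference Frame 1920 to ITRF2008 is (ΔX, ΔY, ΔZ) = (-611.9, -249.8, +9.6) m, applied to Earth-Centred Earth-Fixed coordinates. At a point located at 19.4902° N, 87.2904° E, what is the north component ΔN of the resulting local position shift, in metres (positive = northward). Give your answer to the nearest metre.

ΔN = 102 m

The local north axis is (−sin φ cos λ, −sin φ sin λ, cos φ), giving ΔN = 9.651 + 83.251 + 9.050 = 101.95 m.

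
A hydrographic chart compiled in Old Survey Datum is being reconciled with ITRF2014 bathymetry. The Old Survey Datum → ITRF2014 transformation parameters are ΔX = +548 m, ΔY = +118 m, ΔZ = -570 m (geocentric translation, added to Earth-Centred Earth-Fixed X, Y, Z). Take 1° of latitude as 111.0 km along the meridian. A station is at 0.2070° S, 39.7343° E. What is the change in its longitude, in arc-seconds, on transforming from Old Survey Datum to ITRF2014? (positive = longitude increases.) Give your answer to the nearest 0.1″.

sin φ = -0.003613, cos φ = 0.999993, sin λ = 0.639228, cos λ = 0.769017.
East component: ΔE = −sin λ·ΔX + cos λ·ΔY = −(0.639228)(548) + (0.769017)(118) = -259.55 m.
1° of latitude spans 111000 m; at latitude φ, 1° of longitude spans that × cos φ = 110999.3 m, so Δλ = -259.55 / 110999.3 × 3600 = -8.418″.

Δλ = -8.4″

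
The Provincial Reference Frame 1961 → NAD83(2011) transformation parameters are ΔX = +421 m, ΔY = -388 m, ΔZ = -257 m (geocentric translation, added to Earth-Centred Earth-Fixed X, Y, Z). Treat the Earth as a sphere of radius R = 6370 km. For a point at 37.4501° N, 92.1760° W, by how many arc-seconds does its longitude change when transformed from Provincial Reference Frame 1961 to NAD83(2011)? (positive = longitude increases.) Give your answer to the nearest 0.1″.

Δλ = 17.8″

sin φ = 0.608070, cos φ = 0.793883, sin λ = -0.999279, cos λ = -0.037969.
East component: ΔE = −sin λ·ΔX + cos λ·ΔY = −(-0.999279)(421) + (-0.037969)(-388) = 435.43 m.
1° of latitude spans πR/180 = 111177 m; at latitude φ, 1° of longitude spans that × cos φ = 88261.9 m, so Δλ = 435.43 / 88261.9 × 3600 = 17.760″.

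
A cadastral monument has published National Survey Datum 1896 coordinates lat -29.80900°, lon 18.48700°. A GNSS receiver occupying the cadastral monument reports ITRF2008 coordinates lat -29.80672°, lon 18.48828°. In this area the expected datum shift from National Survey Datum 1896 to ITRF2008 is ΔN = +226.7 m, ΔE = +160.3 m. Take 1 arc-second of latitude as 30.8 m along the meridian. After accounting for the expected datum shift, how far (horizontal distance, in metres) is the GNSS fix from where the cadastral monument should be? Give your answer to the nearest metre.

45 m

Observed coordinate differences: Δφ = +0.00228°, Δλ = +0.00128°.
Converting to metres (1° lat = 110880 m, cos φ = 0.867687): observed ΔN = 252.8 m, observed ΔE = 123.1 m.
Subtracting the expected shift leaves a residual of 252.8 − (226.7) = 26.1 m north and 123.1 − (160.3) = -37.2 m east.
Residual distance = √(26.1² + (-37.2)²) = 45.4 m.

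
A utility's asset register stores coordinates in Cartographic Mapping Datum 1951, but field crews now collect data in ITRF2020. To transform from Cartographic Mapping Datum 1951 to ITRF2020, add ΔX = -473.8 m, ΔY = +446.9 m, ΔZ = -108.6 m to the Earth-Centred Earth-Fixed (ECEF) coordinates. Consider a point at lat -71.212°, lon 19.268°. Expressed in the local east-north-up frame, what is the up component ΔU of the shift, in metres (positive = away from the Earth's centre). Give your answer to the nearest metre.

ΔU = 6 m

The local up (radial) axis is (cos φ cos λ, cos φ sin λ, sin φ), giving ΔU = -144.048 + 47.496 + 102.813 = 6.26 m.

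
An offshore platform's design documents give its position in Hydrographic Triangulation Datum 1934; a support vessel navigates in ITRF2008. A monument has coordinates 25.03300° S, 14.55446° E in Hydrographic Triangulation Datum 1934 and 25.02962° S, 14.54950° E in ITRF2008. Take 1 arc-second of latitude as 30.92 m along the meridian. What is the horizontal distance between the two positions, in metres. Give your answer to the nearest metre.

Δφ = -25.02962° − -25.03300° = +0.00338°; Δλ = 14.54950° − 14.55446° = -0.00496°.
1° of latitude = 3600 × 30.92 = 111312 m.
ΔN = Δφ × 111312 = 376.2 m; ΔE = Δλ × 111312 × cos(-25.03300°) = -0.00496 × 111312 × 0.906064 = -500.2 m.
Distance = √(ΔE² + ΔN²) = √((-500.2)² + 376.2²) = 625.9 m.

626 m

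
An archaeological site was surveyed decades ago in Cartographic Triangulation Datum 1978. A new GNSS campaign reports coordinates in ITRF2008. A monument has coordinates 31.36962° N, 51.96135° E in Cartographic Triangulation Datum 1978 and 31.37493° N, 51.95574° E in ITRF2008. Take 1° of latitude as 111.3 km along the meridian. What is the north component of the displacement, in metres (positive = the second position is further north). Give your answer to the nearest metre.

ΔN = 591 m

Δφ = 31.37493° − 31.36962° = +0.00531°; Δλ = 51.95574° − 51.96135° = -0.00561°.
ΔN = Δφ × 111300 = 591.0 m; ΔE = Δλ × 111300 × cos(31.36962°) = -0.00561 × 111300 × 0.853827 = -533.1 m.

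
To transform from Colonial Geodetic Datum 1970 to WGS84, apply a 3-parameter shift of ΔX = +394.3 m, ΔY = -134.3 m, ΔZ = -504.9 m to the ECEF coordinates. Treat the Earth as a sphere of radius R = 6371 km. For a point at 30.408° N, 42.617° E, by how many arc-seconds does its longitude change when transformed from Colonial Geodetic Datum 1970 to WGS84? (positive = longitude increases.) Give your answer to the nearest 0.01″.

Δλ = -13.73″

sin φ = 0.506154, cos φ = 0.862443, sin λ = 0.677094, cos λ = 0.735896.
East component: ΔE = −sin λ·ΔX + cos λ·ΔY = −(0.677094)(394.3) + (0.735896)(-134.3) = -365.81 m.
1° of latitude spans πR/180 = 111195 m; at latitude φ, 1° of longitude spans that × cos φ = 95899.3 m, so Δλ = -365.81 / 95899.3 × 3600 = -13.732″.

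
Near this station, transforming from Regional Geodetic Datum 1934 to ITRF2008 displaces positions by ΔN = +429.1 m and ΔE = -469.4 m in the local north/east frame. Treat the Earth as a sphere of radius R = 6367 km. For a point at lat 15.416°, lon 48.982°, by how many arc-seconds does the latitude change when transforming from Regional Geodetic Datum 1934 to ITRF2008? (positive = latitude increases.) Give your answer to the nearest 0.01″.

Δφ = 13.90″

On a sphere of radius R, 1 rad of latitude = R, so Δφ = ΔN / R = 429.1 / 6367000 = 6.7394e-05 rad = 13.901″.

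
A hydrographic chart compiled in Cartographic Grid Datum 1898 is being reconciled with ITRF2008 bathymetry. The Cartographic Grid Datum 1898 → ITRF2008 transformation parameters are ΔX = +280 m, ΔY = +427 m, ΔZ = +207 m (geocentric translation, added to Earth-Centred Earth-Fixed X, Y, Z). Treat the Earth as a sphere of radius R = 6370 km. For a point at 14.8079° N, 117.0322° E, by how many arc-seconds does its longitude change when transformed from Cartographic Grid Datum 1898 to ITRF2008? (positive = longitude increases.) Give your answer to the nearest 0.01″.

Δλ = -14.85″

sin φ = 0.255579, cos φ = 0.966788, sin λ = 0.890751, cos λ = -0.454491.
East component: ΔE = −sin λ·ΔX + cos λ·ΔY = −(0.890751)(280) + (-0.454491)(427) = -443.48 m.
1° of latitude spans πR/180 = 111177 m; at latitude φ, 1° of longitude spans that × cos φ = 107485.1 m, so Δλ = -443.48 / 107485.1 × 3600 = -14.853″.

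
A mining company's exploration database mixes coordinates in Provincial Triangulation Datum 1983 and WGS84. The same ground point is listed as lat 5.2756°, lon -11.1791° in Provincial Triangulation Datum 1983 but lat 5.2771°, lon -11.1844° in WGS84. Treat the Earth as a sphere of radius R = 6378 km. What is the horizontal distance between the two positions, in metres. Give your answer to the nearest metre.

611 m

Δφ = 5.2771° − 5.2756° = +0.0015°; Δλ = -11.1844° − -11.1791° = -0.0053°.
1° along a meridian = πR/180 = 111317 m.
ΔN = Δφ × 111317 = 167.0 m; ΔE = Δλ × 111317 × cos(5.2756°) = -0.0053 × 111317 × 0.995764 = -587.5 m.
Distance = √(ΔE² + ΔN²) = √((-587.5)² + 167.0²) = 610.7 m.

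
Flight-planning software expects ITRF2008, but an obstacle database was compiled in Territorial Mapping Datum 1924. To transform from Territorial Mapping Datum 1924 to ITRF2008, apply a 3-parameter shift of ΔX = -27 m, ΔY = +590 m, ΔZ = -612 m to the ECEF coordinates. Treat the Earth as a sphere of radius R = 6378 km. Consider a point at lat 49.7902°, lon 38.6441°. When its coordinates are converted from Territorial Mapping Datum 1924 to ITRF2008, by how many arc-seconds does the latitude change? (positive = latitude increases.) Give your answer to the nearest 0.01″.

Δφ = -21.36″

sin φ = 0.763686, cos φ = 0.645588, sin λ = 0.624481, cos λ = 0.781040.
North component: ΔN = −sin φ cos λ·ΔX − sin φ sin λ·ΔY + cos φ·ΔZ = −(0.763686)(0.781040)(-27) − (0.763686)(0.624481)(590) + (0.645588)(-612) = -660.37 m.
1° of latitude spans πR/180 = 111317 m, so Δφ = -660.37 / 111317 × 3600 = -21.356″.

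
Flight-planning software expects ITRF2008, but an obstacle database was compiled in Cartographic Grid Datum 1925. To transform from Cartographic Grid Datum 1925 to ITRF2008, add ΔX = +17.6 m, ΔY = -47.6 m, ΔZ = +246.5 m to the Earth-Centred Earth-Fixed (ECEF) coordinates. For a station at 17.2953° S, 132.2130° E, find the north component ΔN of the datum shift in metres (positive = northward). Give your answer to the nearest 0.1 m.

ΔN = 221.4 m

The local north axis is (−sin φ cos λ, −sin φ sin λ, cos φ), giving ΔN = -3.516 − 10.481 + 235.355 = 221.36 m.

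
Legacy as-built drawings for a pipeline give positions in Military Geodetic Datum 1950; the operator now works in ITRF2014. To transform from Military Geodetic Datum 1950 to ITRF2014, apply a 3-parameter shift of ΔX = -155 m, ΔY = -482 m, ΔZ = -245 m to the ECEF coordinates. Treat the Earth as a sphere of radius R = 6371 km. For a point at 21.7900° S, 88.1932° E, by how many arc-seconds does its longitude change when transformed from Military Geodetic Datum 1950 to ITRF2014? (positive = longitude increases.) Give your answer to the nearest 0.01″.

Δλ = 4.87″

sin φ = -0.371206, cos φ = 0.928551, sin λ = 0.999503, cos λ = 0.031529.
East component: ΔE = −sin λ·ΔX + cos λ·ΔY = −(0.999503)(-155) + (0.031529)(-482) = 139.73 m.
1° of latitude spans πR/180 = 111195 m; at latitude φ, 1° of longitude spans that × cos φ = 103250.1 m, so Δλ = 139.73 / 103250.1 × 3600 = 4.872″.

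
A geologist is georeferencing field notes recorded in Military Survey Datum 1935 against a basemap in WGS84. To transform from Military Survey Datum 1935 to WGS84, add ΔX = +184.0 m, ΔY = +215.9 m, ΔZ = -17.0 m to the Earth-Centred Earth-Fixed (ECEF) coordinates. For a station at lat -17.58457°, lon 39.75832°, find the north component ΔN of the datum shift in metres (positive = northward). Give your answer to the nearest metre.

The local north axis is (−sin φ cos λ, −sin φ sin λ, cos φ), giving ΔN = 42.734 + 41.715 − 16.206 = 68.24 m.

ΔN = 68 m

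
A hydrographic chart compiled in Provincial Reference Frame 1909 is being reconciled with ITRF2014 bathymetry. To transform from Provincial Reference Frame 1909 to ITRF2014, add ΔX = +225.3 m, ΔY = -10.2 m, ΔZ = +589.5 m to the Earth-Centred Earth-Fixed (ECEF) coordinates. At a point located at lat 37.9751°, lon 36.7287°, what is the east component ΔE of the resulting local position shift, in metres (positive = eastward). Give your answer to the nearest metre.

ΔE = -143 m

The local east axis at (φ, λ) is (−sin λ, cos λ, 0), so ΔE = −sin(36.7287°)·225.3 + cos(36.7287°)·(-10.2) = -142.91 m.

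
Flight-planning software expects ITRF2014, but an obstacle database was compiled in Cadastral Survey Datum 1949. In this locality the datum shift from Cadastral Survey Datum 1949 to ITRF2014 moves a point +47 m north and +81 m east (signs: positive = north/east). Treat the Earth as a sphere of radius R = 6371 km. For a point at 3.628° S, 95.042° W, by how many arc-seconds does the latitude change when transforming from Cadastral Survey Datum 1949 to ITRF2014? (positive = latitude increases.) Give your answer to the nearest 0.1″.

On a sphere of radius R, 1 rad of latitude = R, so Δφ = ΔN / R = 47.0 / 6371000 = 7.3772e-06 rad = 1.522″.

Δφ = 1.5″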